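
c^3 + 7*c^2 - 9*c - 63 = (c - 3)*(c + 3)*(c + 7)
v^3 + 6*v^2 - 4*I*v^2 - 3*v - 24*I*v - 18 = (v + 6)*(v - 3*I)*(v - I)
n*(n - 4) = n^2 - 4*n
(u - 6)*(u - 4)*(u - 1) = u^3 - 11*u^2 + 34*u - 24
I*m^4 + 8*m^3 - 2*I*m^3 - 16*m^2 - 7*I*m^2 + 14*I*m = m*(m - 2)*(m - 7*I)*(I*m + 1)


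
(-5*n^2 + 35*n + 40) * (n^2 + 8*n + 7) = -5*n^4 - 5*n^3 + 285*n^2 + 565*n + 280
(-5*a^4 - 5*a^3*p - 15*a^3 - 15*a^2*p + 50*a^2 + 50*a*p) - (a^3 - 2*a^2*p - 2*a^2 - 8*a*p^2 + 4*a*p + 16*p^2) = -5*a^4 - 5*a^3*p - 16*a^3 - 13*a^2*p + 52*a^2 + 8*a*p^2 + 46*a*p - 16*p^2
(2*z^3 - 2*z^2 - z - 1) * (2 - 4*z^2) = -8*z^5 + 8*z^4 + 8*z^3 - 2*z - 2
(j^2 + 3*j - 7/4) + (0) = j^2 + 3*j - 7/4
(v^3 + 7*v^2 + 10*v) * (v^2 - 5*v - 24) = v^5 + 2*v^4 - 49*v^3 - 218*v^2 - 240*v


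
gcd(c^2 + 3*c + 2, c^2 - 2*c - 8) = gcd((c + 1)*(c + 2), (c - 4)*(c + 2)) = c + 2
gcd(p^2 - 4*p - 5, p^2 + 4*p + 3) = p + 1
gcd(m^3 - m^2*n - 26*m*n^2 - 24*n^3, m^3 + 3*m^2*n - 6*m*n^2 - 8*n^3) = m^2 + 5*m*n + 4*n^2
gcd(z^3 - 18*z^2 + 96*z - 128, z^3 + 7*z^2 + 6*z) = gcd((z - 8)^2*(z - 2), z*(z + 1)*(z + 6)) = 1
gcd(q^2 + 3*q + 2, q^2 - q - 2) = q + 1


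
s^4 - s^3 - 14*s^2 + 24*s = s*(s - 3)*(s - 2)*(s + 4)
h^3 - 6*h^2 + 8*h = h*(h - 4)*(h - 2)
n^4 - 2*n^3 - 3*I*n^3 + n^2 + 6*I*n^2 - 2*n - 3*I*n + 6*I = (n - 2)*(n - 3*I)*(n - I)*(n + I)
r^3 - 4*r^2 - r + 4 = (r - 4)*(r - 1)*(r + 1)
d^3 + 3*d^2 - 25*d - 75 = (d - 5)*(d + 3)*(d + 5)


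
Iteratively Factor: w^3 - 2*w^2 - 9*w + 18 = (w - 3)*(w^2 + w - 6) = (w - 3)*(w - 2)*(w + 3)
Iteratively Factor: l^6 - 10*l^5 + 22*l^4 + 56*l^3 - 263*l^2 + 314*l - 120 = (l - 1)*(l^5 - 9*l^4 + 13*l^3 + 69*l^2 - 194*l + 120) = (l - 1)^2*(l^4 - 8*l^3 + 5*l^2 + 74*l - 120) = (l - 2)*(l - 1)^2*(l^3 - 6*l^2 - 7*l + 60) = (l - 2)*(l - 1)^2*(l + 3)*(l^2 - 9*l + 20) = (l - 5)*(l - 2)*(l - 1)^2*(l + 3)*(l - 4)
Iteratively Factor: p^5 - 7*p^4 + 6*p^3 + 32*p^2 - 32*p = (p - 1)*(p^4 - 6*p^3 + 32*p) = (p - 1)*(p + 2)*(p^3 - 8*p^2 + 16*p) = p*(p - 1)*(p + 2)*(p^2 - 8*p + 16) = p*(p - 4)*(p - 1)*(p + 2)*(p - 4)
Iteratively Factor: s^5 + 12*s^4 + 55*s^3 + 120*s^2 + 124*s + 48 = (s + 3)*(s^4 + 9*s^3 + 28*s^2 + 36*s + 16) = (s + 3)*(s + 4)*(s^3 + 5*s^2 + 8*s + 4) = (s + 2)*(s + 3)*(s + 4)*(s^2 + 3*s + 2) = (s + 1)*(s + 2)*(s + 3)*(s + 4)*(s + 2)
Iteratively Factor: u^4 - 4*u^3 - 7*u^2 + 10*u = (u + 2)*(u^3 - 6*u^2 + 5*u) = (u - 1)*(u + 2)*(u^2 - 5*u) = u*(u - 1)*(u + 2)*(u - 5)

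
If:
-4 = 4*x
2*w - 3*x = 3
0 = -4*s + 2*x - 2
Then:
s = -1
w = 0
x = -1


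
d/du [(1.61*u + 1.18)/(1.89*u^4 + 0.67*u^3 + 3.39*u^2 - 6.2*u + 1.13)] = (-9.1287*u^4 - 11.0782*u^3 - 7.8297*u^2 - 8.0004*u + 9.1353)/(3.5721*u^8 + 2.5326*u^7 + 13.2631*u^6 - 18.8934*u^5 + 7.4555*u^4 - 40.5218*u^3 + 46.1014*u^2 - 14.012*u + 1.2769)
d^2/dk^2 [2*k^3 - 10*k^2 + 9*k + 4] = 12*k - 20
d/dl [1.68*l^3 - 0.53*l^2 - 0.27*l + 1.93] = 5.04*l^2 - 1.06*l - 0.27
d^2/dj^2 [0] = 0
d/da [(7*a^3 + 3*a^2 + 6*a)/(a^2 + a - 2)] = (7*a^4 + 14*a^3 - 45*a^2 - 12*a - 12)/(a^4 + 2*a^3 - 3*a^2 - 4*a + 4)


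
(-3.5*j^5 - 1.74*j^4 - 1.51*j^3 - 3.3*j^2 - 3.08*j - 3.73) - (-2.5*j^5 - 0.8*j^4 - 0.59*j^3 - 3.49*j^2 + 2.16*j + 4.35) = -1.0*j^5 - 0.94*j^4 - 0.92*j^3 + 0.19*j^2 - 5.24*j - 8.08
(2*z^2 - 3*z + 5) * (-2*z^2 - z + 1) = -4*z^4 + 4*z^3 - 5*z^2 - 8*z + 5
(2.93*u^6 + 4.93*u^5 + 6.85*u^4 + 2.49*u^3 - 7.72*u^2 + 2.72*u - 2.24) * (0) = 0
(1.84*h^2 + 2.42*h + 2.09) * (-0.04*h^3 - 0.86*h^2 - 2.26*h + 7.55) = -0.0736*h^5 - 1.6792*h^4 - 6.3232*h^3 + 6.6254*h^2 + 13.5476*h + 15.7795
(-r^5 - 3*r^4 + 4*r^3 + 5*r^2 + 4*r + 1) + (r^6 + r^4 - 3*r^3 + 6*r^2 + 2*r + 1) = r^6 - r^5 - 2*r^4 + r^3 + 11*r^2 + 6*r + 2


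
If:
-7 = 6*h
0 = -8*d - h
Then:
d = 7/48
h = -7/6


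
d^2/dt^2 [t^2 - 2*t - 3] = 2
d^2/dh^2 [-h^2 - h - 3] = -2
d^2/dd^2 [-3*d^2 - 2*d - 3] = -6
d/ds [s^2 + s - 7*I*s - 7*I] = 2*s + 1 - 7*I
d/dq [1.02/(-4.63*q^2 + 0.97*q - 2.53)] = (9.4452*q - 0.9894)/(4.63*q^2 - 0.97*q + 2.53)^2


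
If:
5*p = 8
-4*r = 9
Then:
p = 8/5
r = -9/4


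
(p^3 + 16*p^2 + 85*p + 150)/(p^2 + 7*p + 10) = (p^2 + 11*p + 30)/(p + 2)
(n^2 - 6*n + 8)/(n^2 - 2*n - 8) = (n - 2)/(n + 2)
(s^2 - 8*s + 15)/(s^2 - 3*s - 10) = (s - 3)/(s + 2)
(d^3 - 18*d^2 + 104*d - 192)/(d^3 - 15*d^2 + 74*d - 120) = (d - 8)/(d - 5)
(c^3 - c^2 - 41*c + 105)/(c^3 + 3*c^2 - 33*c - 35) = (c - 3)/(c + 1)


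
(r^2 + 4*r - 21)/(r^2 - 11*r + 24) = (r + 7)/(r - 8)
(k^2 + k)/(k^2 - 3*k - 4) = k/(k - 4)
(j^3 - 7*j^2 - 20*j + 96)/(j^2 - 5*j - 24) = (j^2 + j - 12)/(j + 3)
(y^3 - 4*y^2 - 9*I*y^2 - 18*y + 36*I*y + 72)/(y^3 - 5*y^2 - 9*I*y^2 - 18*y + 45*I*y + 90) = (y - 4)/(y - 5)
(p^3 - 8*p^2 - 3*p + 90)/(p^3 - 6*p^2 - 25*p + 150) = (p + 3)/(p + 5)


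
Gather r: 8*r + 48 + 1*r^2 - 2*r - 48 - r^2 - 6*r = 0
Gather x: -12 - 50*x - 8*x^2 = -8*x^2 - 50*x - 12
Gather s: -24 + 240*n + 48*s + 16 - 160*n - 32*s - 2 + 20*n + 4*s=100*n + 20*s - 10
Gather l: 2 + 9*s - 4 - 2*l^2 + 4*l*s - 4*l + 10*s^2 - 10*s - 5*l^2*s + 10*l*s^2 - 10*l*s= l^2*(-5*s - 2) + l*(10*s^2 - 6*s - 4) + 10*s^2 - s - 2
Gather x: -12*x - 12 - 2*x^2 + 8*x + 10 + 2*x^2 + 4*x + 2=0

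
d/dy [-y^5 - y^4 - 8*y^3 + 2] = y^2*(-5*y^2 - 4*y - 24)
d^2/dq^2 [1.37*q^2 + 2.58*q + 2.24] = 2.74000000000000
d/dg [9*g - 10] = 9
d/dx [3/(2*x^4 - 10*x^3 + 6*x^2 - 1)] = 6*x*(-4*x^2 + 15*x - 6)/(2*x^4 - 10*x^3 + 6*x^2 - 1)^2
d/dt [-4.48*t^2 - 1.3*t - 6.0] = -8.96*t - 1.3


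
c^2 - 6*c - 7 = (c - 7)*(c + 1)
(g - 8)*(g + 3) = g^2 - 5*g - 24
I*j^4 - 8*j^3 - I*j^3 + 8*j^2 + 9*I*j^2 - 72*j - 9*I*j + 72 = (j - 3*I)*(j + 3*I)*(j + 8*I)*(I*j - I)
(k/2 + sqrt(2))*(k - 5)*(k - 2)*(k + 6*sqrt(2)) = k^4/2 - 7*k^3/2 + 4*sqrt(2)*k^3 - 28*sqrt(2)*k^2 + 17*k^2 - 84*k + 40*sqrt(2)*k + 120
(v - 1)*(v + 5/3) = v^2 + 2*v/3 - 5/3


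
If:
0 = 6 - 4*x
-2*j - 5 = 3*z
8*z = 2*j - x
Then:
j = -71/44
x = 3/2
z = -13/22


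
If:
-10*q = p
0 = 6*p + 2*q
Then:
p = 0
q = 0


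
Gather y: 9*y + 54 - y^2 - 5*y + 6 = -y^2 + 4*y + 60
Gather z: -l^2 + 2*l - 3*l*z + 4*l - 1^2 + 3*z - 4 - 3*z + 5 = -l^2 - 3*l*z + 6*l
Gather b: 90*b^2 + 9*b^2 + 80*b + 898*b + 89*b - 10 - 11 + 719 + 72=99*b^2 + 1067*b + 770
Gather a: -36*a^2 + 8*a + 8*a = -36*a^2 + 16*a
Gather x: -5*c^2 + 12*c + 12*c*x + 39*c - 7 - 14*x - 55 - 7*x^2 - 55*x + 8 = -5*c^2 + 51*c - 7*x^2 + x*(12*c - 69) - 54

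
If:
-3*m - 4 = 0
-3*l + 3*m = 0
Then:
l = -4/3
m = -4/3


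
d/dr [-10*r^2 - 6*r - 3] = -20*r - 6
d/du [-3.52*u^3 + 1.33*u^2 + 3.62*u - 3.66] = -10.56*u^2 + 2.66*u + 3.62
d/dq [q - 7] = 1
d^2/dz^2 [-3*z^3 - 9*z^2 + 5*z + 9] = -18*z - 18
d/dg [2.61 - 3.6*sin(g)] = -3.6*cos(g)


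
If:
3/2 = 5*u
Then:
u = 3/10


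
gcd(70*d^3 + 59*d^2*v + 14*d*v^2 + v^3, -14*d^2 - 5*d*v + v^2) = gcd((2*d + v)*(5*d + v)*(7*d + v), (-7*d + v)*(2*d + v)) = 2*d + v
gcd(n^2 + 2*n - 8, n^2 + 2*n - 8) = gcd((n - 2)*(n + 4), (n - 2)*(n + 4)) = n^2 + 2*n - 8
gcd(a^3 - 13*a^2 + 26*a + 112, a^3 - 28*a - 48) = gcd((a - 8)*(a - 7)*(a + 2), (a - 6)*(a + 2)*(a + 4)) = a + 2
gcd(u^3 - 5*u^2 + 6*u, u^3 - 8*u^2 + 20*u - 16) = u - 2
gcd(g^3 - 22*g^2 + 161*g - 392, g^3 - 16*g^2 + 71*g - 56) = g^2 - 15*g + 56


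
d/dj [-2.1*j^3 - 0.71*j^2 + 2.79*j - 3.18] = -6.3*j^2 - 1.42*j + 2.79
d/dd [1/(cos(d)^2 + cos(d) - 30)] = (2*cos(d) + 1)*sin(d)/(cos(d)^2 + cos(d) - 30)^2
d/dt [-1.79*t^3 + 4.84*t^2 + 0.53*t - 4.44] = -5.37*t^2 + 9.68*t + 0.53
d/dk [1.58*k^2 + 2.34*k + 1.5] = 3.16*k + 2.34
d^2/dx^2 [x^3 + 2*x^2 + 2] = 6*x + 4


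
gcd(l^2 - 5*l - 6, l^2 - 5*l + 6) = 1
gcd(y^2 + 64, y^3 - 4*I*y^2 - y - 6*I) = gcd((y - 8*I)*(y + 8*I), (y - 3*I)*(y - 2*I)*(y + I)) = 1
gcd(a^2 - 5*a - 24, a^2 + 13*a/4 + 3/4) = a + 3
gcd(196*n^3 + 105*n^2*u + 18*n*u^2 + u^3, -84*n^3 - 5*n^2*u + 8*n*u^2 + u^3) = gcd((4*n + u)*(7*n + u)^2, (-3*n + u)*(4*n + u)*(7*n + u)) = 28*n^2 + 11*n*u + u^2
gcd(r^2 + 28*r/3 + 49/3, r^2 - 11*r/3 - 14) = r + 7/3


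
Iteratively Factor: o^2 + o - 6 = (o - 2)*(o + 3)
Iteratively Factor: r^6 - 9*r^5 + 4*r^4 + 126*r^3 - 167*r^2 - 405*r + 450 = (r + 3)*(r^5 - 12*r^4 + 40*r^3 + 6*r^2 - 185*r + 150) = (r - 1)*(r + 3)*(r^4 - 11*r^3 + 29*r^2 + 35*r - 150) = (r - 3)*(r - 1)*(r + 3)*(r^3 - 8*r^2 + 5*r + 50) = (r - 3)*(r - 1)*(r + 2)*(r + 3)*(r^2 - 10*r + 25) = (r - 5)*(r - 3)*(r - 1)*(r + 2)*(r + 3)*(r - 5)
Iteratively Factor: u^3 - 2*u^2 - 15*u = (u)*(u^2 - 2*u - 15) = u*(u - 5)*(u + 3)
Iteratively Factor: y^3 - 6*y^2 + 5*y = (y - 1)*(y^2 - 5*y) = y*(y - 1)*(y - 5)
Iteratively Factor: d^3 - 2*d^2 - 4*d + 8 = (d - 2)*(d^2 - 4) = (d - 2)^2*(d + 2)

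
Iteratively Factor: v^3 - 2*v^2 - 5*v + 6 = (v - 3)*(v^2 + v - 2) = (v - 3)*(v + 2)*(v - 1)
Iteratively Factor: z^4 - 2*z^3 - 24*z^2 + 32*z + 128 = (z + 4)*(z^3 - 6*z^2 + 32) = (z + 2)*(z + 4)*(z^2 - 8*z + 16) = (z - 4)*(z + 2)*(z + 4)*(z - 4)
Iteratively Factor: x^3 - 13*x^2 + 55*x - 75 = (x - 5)*(x^2 - 8*x + 15) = (x - 5)*(x - 3)*(x - 5)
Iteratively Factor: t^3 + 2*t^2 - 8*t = (t - 2)*(t^2 + 4*t) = t*(t - 2)*(t + 4)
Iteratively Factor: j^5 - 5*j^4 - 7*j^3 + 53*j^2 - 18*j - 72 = (j - 4)*(j^4 - j^3 - 11*j^2 + 9*j + 18) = (j - 4)*(j + 1)*(j^3 - 2*j^2 - 9*j + 18) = (j - 4)*(j - 3)*(j + 1)*(j^2 + j - 6) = (j - 4)*(j - 3)*(j - 2)*(j + 1)*(j + 3)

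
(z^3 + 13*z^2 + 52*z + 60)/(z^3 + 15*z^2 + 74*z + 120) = (z + 2)/(z + 4)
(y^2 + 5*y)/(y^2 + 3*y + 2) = y*(y + 5)/(y^2 + 3*y + 2)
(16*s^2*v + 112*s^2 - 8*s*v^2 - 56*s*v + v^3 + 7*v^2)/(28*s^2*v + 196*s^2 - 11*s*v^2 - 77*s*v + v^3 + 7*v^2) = (4*s - v)/(7*s - v)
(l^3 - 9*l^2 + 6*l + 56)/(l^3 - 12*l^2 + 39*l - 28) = (l + 2)/(l - 1)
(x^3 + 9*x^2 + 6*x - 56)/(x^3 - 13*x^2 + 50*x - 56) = (x^2 + 11*x + 28)/(x^2 - 11*x + 28)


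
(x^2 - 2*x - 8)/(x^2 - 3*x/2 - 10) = 2*(x + 2)/(2*x + 5)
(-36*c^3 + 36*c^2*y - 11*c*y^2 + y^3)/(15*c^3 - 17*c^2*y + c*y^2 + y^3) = (12*c^2 - 8*c*y + y^2)/(-5*c^2 + 4*c*y + y^2)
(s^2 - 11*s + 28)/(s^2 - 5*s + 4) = (s - 7)/(s - 1)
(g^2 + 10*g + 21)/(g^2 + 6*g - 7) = (g + 3)/(g - 1)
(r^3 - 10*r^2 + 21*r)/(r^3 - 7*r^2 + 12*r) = (r - 7)/(r - 4)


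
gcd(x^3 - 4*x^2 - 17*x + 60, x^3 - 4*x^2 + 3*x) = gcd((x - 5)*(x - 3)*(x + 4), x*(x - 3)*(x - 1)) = x - 3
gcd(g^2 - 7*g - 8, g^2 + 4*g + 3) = g + 1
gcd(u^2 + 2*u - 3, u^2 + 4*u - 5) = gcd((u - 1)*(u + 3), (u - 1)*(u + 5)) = u - 1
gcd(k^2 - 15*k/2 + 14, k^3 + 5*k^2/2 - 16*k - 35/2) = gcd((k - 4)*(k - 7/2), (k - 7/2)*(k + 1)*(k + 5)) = k - 7/2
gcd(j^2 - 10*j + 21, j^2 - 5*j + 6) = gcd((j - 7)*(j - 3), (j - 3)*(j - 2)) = j - 3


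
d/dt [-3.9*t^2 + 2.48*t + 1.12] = 2.48 - 7.8*t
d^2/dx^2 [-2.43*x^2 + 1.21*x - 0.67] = -4.86000000000000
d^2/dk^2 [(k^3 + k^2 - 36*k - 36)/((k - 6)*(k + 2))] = -8/(k^3 + 6*k^2 + 12*k + 8)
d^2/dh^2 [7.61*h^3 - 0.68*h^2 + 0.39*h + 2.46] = 45.66*h - 1.36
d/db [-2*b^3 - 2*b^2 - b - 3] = -6*b^2 - 4*b - 1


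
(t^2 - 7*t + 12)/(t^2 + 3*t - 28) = (t - 3)/(t + 7)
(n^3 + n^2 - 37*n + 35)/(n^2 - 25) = (n^2 + 6*n - 7)/(n + 5)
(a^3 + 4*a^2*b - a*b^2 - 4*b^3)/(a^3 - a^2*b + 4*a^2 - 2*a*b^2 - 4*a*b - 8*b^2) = (a^2 + 3*a*b - 4*b^2)/(a^2 - 2*a*b + 4*a - 8*b)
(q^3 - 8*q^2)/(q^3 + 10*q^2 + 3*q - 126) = q^2*(q - 8)/(q^3 + 10*q^2 + 3*q - 126)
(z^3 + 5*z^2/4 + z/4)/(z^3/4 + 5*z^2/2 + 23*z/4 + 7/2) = z*(4*z + 1)/(z^2 + 9*z + 14)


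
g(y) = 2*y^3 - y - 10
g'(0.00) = -1.00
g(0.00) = -10.00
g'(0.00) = -1.00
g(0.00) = -10.00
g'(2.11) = 25.71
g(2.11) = 6.68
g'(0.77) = 2.56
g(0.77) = -9.86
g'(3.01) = 53.36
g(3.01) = 41.53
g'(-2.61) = 39.87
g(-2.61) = -42.95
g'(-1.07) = 5.87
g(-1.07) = -11.38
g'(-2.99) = 52.64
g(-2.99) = -60.47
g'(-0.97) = 4.65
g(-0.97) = -10.86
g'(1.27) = 8.68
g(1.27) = -7.17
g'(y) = 6*y^2 - 1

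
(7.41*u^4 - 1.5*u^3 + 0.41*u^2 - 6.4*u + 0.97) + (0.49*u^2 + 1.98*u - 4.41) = 7.41*u^4 - 1.5*u^3 + 0.9*u^2 - 4.42*u - 3.44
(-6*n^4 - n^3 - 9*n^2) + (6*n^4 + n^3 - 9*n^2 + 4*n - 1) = -18*n^2 + 4*n - 1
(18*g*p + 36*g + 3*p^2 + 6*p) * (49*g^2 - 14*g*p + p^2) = 882*g^3*p + 1764*g^3 - 105*g^2*p^2 - 210*g^2*p - 24*g*p^3 - 48*g*p^2 + 3*p^4 + 6*p^3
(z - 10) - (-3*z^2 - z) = 3*z^2 + 2*z - 10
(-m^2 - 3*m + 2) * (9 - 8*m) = 8*m^3 + 15*m^2 - 43*m + 18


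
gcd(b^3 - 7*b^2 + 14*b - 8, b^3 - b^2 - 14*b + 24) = b - 2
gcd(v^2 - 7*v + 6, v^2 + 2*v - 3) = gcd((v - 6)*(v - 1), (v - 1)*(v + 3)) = v - 1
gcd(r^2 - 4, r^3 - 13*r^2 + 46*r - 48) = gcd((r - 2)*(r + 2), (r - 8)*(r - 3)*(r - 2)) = r - 2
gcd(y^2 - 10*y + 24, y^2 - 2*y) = 1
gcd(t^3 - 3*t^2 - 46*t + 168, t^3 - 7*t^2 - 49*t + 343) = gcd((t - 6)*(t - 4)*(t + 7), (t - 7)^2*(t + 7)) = t + 7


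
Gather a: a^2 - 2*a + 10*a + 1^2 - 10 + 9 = a^2 + 8*a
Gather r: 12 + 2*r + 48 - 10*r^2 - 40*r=-10*r^2 - 38*r + 60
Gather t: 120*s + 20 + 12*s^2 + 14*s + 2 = 12*s^2 + 134*s + 22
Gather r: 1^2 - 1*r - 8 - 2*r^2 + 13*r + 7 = -2*r^2 + 12*r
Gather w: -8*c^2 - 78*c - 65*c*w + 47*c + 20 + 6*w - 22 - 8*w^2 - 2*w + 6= -8*c^2 - 31*c - 8*w^2 + w*(4 - 65*c) + 4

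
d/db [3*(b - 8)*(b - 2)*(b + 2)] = 9*b^2 - 48*b - 12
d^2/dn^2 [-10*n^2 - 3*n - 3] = -20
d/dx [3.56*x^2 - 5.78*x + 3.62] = 7.12*x - 5.78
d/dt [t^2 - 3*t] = 2*t - 3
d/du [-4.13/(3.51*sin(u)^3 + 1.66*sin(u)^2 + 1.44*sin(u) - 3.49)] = (43.4889*sin(u)^2 + 13.7116*sin(u) + 5.9472)*cos(u)/(3.51*sin(u)^3 + 1.66*sin(u)^2 + 1.44*sin(u) - 3.49)^2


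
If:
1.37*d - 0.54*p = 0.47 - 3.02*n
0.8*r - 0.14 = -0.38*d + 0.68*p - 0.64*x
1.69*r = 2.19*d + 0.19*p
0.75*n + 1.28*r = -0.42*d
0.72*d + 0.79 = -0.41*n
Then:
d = -10.89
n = 17.20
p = 67.68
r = -6.50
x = 86.72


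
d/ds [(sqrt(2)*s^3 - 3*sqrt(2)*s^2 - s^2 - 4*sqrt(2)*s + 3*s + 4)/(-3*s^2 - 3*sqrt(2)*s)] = (-sqrt(2)*s^4 - 4*s^3 - 3*sqrt(2)*s^2 + 9*s^2 + 8*s + 4*sqrt(2))/(3*s^2*(s^2 + 2*sqrt(2)*s + 2))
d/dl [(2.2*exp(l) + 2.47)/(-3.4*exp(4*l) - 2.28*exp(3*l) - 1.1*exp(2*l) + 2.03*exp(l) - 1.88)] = (22.44*exp(4*l) + 43.624*exp(3*l) + 19.3148*exp(2*l) + 5.434*exp(l) - 9.1501)*exp(l)/(11.56*exp(8*l) + 15.504*exp(7*l) + 12.6784*exp(6*l) - 8.788*exp(5*l) + 4.7372*exp(4*l) + 4.1068*exp(3*l) + 8.2569*exp(2*l) - 7.6328*exp(l) + 3.5344)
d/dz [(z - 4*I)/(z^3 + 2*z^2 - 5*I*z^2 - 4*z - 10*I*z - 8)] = (-2*z - 2 + I)/(z^4 + z^3*(4 - 2*I) + z^2*(3 - 8*I) + z*(-4 - 8*I) - 4)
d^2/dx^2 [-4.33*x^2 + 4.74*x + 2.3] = -8.66000000000000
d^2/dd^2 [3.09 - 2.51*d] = 0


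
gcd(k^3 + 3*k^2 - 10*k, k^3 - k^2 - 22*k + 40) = k^2 + 3*k - 10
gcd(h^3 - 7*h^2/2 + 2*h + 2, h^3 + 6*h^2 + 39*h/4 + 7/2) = h + 1/2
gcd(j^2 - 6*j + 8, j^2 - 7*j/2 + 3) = j - 2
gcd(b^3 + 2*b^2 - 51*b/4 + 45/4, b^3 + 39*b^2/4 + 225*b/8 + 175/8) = b + 5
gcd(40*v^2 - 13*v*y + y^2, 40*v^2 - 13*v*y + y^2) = 40*v^2 - 13*v*y + y^2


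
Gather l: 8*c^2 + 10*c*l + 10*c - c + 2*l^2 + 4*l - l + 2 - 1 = 8*c^2 + 9*c + 2*l^2 + l*(10*c + 3) + 1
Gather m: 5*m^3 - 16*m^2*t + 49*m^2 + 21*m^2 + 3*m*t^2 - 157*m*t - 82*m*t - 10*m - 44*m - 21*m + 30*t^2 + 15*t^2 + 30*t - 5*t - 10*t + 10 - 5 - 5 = 5*m^3 + m^2*(70 - 16*t) + m*(3*t^2 - 239*t - 75) + 45*t^2 + 15*t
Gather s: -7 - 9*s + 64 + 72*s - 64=63*s - 7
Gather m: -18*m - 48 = -18*m - 48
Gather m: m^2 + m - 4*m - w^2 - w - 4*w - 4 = m^2 - 3*m - w^2 - 5*w - 4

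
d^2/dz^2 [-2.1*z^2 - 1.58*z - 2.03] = -4.20000000000000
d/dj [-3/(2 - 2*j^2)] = -3*j/(j^2 - 1)^2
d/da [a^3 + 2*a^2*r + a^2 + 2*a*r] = 3*a^2 + 4*a*r + 2*a + 2*r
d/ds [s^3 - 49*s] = 3*s^2 - 49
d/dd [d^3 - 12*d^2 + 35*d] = 3*d^2 - 24*d + 35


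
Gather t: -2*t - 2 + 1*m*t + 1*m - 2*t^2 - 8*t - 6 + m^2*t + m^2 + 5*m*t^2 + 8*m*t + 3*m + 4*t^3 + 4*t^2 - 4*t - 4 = m^2 + 4*m + 4*t^3 + t^2*(5*m + 2) + t*(m^2 + 9*m - 14) - 12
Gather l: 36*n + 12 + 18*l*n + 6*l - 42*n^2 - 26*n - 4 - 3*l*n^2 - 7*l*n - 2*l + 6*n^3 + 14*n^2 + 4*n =l*(-3*n^2 + 11*n + 4) + 6*n^3 - 28*n^2 + 14*n + 8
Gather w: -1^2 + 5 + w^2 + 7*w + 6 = w^2 + 7*w + 10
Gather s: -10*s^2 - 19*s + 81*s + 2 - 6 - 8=-10*s^2 + 62*s - 12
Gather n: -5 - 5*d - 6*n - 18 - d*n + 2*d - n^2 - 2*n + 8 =-3*d - n^2 + n*(-d - 8) - 15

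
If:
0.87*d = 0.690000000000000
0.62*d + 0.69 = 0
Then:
No Solution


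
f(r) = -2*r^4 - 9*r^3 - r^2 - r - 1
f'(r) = -8*r^3 - 27*r^2 - 2*r - 1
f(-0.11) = -0.89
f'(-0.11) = -1.10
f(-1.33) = 13.48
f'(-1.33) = -27.28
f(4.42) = -1565.46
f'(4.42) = -1228.13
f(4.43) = -1577.77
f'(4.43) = -1235.24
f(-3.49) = 76.18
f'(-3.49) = 17.19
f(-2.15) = 43.24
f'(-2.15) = -42.00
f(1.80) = -79.52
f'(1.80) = -138.74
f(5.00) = -2406.00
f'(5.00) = -1686.00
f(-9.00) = -6634.00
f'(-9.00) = 3662.00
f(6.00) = -4579.00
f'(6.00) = -2713.00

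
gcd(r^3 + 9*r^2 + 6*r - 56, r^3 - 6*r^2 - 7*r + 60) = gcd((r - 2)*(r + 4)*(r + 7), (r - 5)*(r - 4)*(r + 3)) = 1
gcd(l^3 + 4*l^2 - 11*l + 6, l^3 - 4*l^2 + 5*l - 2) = l^2 - 2*l + 1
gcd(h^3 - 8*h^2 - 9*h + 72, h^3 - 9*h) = h^2 - 9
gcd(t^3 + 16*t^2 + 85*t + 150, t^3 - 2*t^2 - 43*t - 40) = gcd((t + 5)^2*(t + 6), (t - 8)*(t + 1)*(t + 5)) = t + 5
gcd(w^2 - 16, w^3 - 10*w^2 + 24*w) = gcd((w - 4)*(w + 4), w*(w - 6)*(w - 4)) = w - 4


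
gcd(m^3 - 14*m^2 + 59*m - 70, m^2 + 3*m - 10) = m - 2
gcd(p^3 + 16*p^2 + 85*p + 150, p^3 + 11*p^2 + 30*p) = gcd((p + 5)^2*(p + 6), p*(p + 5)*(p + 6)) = p^2 + 11*p + 30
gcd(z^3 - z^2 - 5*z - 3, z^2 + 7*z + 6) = z + 1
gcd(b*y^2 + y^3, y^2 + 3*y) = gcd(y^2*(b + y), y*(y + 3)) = y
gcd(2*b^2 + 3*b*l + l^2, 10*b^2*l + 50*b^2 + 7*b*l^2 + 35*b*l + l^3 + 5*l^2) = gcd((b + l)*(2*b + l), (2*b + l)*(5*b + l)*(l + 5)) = 2*b + l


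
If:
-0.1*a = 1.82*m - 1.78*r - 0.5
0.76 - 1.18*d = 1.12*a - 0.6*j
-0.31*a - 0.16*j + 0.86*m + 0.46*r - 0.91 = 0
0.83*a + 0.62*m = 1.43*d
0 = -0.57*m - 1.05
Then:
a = -3.97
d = -3.10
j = -14.77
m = -1.84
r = -2.39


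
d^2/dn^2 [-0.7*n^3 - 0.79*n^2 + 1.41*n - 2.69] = -4.2*n - 1.58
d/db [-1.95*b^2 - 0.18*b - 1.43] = -3.9*b - 0.18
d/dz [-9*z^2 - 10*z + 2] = -18*z - 10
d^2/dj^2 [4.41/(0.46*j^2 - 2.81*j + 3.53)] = (-1.866312*j^2 + 11.400732*j + 4.41*(0.92*j - 2.81)*(1.84*j - 5.62) - 14.321916)/(0.46*j^2 - 2.81*j + 3.53)^3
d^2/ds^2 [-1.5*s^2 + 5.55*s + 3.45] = -3.00000000000000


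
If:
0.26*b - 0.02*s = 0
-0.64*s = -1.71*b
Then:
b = 0.00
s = 0.00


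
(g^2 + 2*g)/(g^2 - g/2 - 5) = 2*g/(2*g - 5)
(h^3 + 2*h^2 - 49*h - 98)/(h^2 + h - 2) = (h^2 - 49)/(h - 1)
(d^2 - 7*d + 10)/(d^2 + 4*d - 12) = (d - 5)/(d + 6)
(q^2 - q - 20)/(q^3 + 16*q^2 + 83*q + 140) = (q - 5)/(q^2 + 12*q + 35)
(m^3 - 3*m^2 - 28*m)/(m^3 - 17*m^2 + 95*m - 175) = m*(m + 4)/(m^2 - 10*m + 25)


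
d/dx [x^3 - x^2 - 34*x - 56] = 3*x^2 - 2*x - 34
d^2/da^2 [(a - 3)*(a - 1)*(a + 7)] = 6*a + 6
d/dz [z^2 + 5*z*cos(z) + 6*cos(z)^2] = -5*z*sin(z) + 2*z - 6*sin(2*z) + 5*cos(z)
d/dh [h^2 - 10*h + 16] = 2*h - 10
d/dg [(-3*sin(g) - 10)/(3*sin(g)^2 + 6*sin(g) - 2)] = 3*(3*sin(g)^2 + 20*sin(g) + 22)*cos(g)/(3*sin(g)^2 + 6*sin(g) - 2)^2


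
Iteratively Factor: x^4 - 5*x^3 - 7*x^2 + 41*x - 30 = (x - 1)*(x^3 - 4*x^2 - 11*x + 30) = (x - 5)*(x - 1)*(x^2 + x - 6) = (x - 5)*(x - 2)*(x - 1)*(x + 3)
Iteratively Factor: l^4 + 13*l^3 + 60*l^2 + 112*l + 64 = (l + 4)*(l^3 + 9*l^2 + 24*l + 16) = (l + 1)*(l + 4)*(l^2 + 8*l + 16) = (l + 1)*(l + 4)^2*(l + 4)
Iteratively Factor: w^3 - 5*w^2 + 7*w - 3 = (w - 1)*(w^2 - 4*w + 3) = (w - 3)*(w - 1)*(w - 1)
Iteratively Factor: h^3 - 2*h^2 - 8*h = (h + 2)*(h^2 - 4*h) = (h - 4)*(h + 2)*(h)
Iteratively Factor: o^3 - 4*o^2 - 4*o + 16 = (o + 2)*(o^2 - 6*o + 8) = (o - 4)*(o + 2)*(o - 2)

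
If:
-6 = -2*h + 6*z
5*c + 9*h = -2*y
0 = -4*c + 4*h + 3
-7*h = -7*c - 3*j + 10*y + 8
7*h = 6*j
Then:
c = 313/588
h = -32/147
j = -16/63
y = -59/168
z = -473/441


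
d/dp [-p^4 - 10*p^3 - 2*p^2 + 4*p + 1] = -4*p^3 - 30*p^2 - 4*p + 4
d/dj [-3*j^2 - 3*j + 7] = -6*j - 3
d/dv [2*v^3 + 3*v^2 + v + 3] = 6*v^2 + 6*v + 1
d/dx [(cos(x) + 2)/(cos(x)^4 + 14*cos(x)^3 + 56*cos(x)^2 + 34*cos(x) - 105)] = (3*sin(x)^4 - 146*sin(x)^2 + 251*cos(x) + 9*cos(3*x) + 316)*sin(x)/((cos(x) - 1)^2*(cos(x) + 3)^2*(cos(x) + 5)^2*(cos(x) + 7)^2)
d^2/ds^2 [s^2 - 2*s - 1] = 2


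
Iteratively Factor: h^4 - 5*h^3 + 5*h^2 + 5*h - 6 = (h - 2)*(h^3 - 3*h^2 - h + 3) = (h - 2)*(h - 1)*(h^2 - 2*h - 3) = (h - 2)*(h - 1)*(h + 1)*(h - 3)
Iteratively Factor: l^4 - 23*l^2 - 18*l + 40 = (l - 5)*(l^3 + 5*l^2 + 2*l - 8) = (l - 5)*(l + 4)*(l^2 + l - 2) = (l - 5)*(l + 2)*(l + 4)*(l - 1)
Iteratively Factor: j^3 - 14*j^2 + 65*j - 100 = (j - 4)*(j^2 - 10*j + 25) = (j - 5)*(j - 4)*(j - 5)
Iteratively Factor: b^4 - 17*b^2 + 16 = (b + 1)*(b^3 - b^2 - 16*b + 16) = (b + 1)*(b + 4)*(b^2 - 5*b + 4) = (b - 1)*(b + 1)*(b + 4)*(b - 4)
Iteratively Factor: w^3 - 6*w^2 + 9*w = (w - 3)*(w^2 - 3*w) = w*(w - 3)*(w - 3)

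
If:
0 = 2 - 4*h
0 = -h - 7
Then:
No Solution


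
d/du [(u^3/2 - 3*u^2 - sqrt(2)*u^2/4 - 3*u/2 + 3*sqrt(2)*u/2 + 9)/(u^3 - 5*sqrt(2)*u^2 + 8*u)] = (-9*sqrt(2)*u^4 + 12*u^4 - 12*sqrt(2)*u^3 + 44*u^3 - 144*u^2 - 38*sqrt(2)*u^2 + 360*sqrt(2)*u - 288)/(4*u^2*(u^4 - 10*sqrt(2)*u^3 + 66*u^2 - 80*sqrt(2)*u + 64))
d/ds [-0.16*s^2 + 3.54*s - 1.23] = 3.54 - 0.32*s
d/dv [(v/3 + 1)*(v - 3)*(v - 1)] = v^2 - 2*v/3 - 3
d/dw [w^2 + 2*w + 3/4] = 2*w + 2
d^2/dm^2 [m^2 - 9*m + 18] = 2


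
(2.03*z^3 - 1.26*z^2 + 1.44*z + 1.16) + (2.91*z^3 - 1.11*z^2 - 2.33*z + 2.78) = 4.94*z^3 - 2.37*z^2 - 0.89*z + 3.94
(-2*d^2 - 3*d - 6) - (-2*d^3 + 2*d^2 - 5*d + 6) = 2*d^3 - 4*d^2 + 2*d - 12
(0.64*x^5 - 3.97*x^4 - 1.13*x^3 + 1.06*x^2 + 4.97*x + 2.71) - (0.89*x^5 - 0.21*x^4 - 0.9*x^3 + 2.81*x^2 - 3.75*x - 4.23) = -0.25*x^5 - 3.76*x^4 - 0.23*x^3 - 1.75*x^2 + 8.72*x + 6.94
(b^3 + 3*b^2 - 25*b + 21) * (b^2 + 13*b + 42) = b^5 + 16*b^4 + 56*b^3 - 178*b^2 - 777*b + 882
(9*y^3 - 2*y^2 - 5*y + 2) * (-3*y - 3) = -27*y^4 - 21*y^3 + 21*y^2 + 9*y - 6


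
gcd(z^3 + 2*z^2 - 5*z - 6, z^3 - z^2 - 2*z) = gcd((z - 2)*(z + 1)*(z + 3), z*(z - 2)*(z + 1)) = z^2 - z - 2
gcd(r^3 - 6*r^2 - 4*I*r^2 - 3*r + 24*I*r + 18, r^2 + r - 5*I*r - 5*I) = 1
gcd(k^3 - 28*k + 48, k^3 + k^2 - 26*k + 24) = k^2 + 2*k - 24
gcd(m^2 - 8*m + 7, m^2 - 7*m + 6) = m - 1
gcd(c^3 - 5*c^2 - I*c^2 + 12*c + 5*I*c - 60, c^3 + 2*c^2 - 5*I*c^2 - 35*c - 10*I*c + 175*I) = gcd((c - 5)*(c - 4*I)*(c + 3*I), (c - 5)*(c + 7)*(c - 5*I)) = c - 5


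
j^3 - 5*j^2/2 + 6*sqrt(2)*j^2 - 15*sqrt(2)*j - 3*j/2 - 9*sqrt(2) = (j - 3)*(j + 1/2)*(j + 6*sqrt(2))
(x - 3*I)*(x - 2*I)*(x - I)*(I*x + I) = I*x^4 + 6*x^3 + I*x^3 + 6*x^2 - 11*I*x^2 - 6*x - 11*I*x - 6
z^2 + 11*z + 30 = (z + 5)*(z + 6)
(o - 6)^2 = o^2 - 12*o + 36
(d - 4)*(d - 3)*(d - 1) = d^3 - 8*d^2 + 19*d - 12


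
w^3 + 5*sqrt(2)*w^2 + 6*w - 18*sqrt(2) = (w - sqrt(2))*(w + 3*sqrt(2))^2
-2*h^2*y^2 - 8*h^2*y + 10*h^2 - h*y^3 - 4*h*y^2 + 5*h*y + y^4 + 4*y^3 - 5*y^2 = (-2*h + y)*(h + y)*(y - 1)*(y + 5)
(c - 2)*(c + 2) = c^2 - 4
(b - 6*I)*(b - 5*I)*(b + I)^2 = b^4 - 9*I*b^3 - 9*b^2 - 49*I*b + 30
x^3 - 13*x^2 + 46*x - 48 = (x - 8)*(x - 3)*(x - 2)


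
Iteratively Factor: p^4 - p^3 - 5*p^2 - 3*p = (p - 3)*(p^3 + 2*p^2 + p) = (p - 3)*(p + 1)*(p^2 + p) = p*(p - 3)*(p + 1)*(p + 1)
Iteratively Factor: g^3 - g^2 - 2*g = (g - 2)*(g^2 + g) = g*(g - 2)*(g + 1)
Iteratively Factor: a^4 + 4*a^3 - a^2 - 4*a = (a + 4)*(a^3 - a) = a*(a + 4)*(a^2 - 1) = a*(a + 1)*(a + 4)*(a - 1)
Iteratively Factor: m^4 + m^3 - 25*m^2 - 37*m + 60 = (m - 1)*(m^3 + 2*m^2 - 23*m - 60) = (m - 1)*(m + 3)*(m^2 - m - 20) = (m - 5)*(m - 1)*(m + 3)*(m + 4)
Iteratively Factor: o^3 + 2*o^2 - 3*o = (o)*(o^2 + 2*o - 3) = o*(o + 3)*(o - 1)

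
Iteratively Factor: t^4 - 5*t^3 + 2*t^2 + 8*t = (t + 1)*(t^3 - 6*t^2 + 8*t) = (t - 2)*(t + 1)*(t^2 - 4*t) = (t - 4)*(t - 2)*(t + 1)*(t)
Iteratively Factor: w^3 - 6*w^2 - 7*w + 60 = (w + 3)*(w^2 - 9*w + 20) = (w - 5)*(w + 3)*(w - 4)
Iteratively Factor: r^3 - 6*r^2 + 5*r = (r - 5)*(r^2 - r) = (r - 5)*(r - 1)*(r)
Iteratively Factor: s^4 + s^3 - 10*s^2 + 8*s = (s - 2)*(s^3 + 3*s^2 - 4*s) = (s - 2)*(s + 4)*(s^2 - s) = (s - 2)*(s - 1)*(s + 4)*(s)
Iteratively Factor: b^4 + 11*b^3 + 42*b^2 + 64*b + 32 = (b + 4)*(b^3 + 7*b^2 + 14*b + 8) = (b + 1)*(b + 4)*(b^2 + 6*b + 8) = (b + 1)*(b + 2)*(b + 4)*(b + 4)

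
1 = 1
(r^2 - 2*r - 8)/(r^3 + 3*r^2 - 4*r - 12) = (r - 4)/(r^2 + r - 6)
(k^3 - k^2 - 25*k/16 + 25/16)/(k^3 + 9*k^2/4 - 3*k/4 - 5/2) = (k - 5/4)/(k + 2)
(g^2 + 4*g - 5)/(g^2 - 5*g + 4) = (g + 5)/(g - 4)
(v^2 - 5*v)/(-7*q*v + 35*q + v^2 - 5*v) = -v/(7*q - v)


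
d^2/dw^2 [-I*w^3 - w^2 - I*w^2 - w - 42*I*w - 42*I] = -6*I*w - 2 - 2*I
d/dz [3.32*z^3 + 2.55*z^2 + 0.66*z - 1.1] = 9.96*z^2 + 5.1*z + 0.66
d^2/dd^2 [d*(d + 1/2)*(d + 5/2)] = 6*d + 6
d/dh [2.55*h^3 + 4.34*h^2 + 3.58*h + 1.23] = 7.65*h^2 + 8.68*h + 3.58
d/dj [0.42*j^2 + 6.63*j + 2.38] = 0.84*j + 6.63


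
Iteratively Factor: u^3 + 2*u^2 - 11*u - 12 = (u + 4)*(u^2 - 2*u - 3) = (u + 1)*(u + 4)*(u - 3)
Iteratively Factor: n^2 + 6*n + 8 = (n + 2)*(n + 4)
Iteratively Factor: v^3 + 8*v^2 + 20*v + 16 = (v + 2)*(v^2 + 6*v + 8) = (v + 2)*(v + 4)*(v + 2)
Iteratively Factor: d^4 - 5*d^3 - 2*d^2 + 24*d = (d)*(d^3 - 5*d^2 - 2*d + 24) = d*(d - 3)*(d^2 - 2*d - 8) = d*(d - 4)*(d - 3)*(d + 2)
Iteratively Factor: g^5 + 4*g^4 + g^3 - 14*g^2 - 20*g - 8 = (g - 2)*(g^4 + 6*g^3 + 13*g^2 + 12*g + 4) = (g - 2)*(g + 1)*(g^3 + 5*g^2 + 8*g + 4) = (g - 2)*(g + 1)*(g + 2)*(g^2 + 3*g + 2) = (g - 2)*(g + 1)^2*(g + 2)*(g + 2)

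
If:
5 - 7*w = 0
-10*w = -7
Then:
No Solution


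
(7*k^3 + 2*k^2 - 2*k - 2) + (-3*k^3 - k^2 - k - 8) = 4*k^3 + k^2 - 3*k - 10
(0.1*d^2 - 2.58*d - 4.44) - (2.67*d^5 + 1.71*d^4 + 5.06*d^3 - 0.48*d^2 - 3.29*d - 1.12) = -2.67*d^5 - 1.71*d^4 - 5.06*d^3 + 0.58*d^2 + 0.71*d - 3.32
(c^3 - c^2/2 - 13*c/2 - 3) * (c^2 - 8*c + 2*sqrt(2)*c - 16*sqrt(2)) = c^5 - 17*c^4/2 + 2*sqrt(2)*c^4 - 17*sqrt(2)*c^3 - 5*c^3/2 - 5*sqrt(2)*c^2 + 49*c^2 + 24*c + 98*sqrt(2)*c + 48*sqrt(2)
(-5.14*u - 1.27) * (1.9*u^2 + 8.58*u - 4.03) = -9.766*u^3 - 46.5142*u^2 + 9.8176*u + 5.1181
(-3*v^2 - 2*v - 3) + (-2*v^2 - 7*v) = -5*v^2 - 9*v - 3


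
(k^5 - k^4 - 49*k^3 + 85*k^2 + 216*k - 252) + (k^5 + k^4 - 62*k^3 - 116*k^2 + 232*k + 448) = 2*k^5 - 111*k^3 - 31*k^2 + 448*k + 196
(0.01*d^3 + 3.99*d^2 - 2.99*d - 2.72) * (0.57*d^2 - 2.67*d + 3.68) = 0.0057*d^5 + 2.2476*d^4 - 12.3208*d^3 + 21.1161*d^2 - 3.7408*d - 10.0096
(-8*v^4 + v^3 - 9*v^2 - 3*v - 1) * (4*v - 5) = -32*v^5 + 44*v^4 - 41*v^3 + 33*v^2 + 11*v + 5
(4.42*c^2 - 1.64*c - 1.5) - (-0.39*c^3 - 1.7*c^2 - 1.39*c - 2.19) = 0.39*c^3 + 6.12*c^2 - 0.25*c + 0.69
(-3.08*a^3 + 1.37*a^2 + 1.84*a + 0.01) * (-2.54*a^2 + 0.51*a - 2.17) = 7.8232*a^5 - 5.0506*a^4 + 2.7087*a^3 - 2.0599*a^2 - 3.9877*a - 0.0217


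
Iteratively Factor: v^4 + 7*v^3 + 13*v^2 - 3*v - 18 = (v + 2)*(v^3 + 5*v^2 + 3*v - 9) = (v + 2)*(v + 3)*(v^2 + 2*v - 3) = (v + 2)*(v + 3)^2*(v - 1)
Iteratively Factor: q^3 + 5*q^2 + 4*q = (q + 1)*(q^2 + 4*q) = q*(q + 1)*(q + 4)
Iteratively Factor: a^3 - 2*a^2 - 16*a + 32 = (a - 4)*(a^2 + 2*a - 8) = (a - 4)*(a + 4)*(a - 2)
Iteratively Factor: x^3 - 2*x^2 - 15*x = (x - 5)*(x^2 + 3*x) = (x - 5)*(x + 3)*(x)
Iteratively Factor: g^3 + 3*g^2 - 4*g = (g + 4)*(g^2 - g) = (g - 1)*(g + 4)*(g)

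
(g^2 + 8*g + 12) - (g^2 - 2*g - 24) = 10*g + 36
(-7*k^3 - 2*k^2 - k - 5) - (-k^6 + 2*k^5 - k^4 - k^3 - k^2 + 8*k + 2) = k^6 - 2*k^5 + k^4 - 6*k^3 - k^2 - 9*k - 7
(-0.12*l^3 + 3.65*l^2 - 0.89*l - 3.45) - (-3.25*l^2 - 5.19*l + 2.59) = -0.12*l^3 + 6.9*l^2 + 4.3*l - 6.04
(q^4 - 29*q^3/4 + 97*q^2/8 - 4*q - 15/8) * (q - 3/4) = q^5 - 8*q^4 + 281*q^3/16 - 419*q^2/32 + 9*q/8 + 45/32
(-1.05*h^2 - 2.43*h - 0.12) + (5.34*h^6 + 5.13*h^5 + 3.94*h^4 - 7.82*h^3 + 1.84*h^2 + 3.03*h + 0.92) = 5.34*h^6 + 5.13*h^5 + 3.94*h^4 - 7.82*h^3 + 0.79*h^2 + 0.6*h + 0.8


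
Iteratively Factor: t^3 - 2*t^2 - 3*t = (t - 3)*(t^2 + t) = t*(t - 3)*(t + 1)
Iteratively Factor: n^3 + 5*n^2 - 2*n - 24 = (n + 3)*(n^2 + 2*n - 8) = (n + 3)*(n + 4)*(n - 2)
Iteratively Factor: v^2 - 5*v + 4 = (v - 1)*(v - 4)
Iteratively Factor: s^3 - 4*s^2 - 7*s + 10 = (s + 2)*(s^2 - 6*s + 5) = (s - 5)*(s + 2)*(s - 1)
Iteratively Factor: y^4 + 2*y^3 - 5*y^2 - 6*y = (y + 1)*(y^3 + y^2 - 6*y) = (y - 2)*(y + 1)*(y^2 + 3*y) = y*(y - 2)*(y + 1)*(y + 3)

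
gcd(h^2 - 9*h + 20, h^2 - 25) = h - 5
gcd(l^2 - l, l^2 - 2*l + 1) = l - 1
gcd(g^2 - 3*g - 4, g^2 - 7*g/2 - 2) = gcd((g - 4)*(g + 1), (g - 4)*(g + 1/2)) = g - 4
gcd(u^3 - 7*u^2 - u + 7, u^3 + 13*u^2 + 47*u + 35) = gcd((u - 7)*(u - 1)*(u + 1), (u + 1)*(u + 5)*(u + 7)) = u + 1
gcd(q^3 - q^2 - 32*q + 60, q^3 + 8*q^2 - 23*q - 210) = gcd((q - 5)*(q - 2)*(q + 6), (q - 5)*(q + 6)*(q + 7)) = q^2 + q - 30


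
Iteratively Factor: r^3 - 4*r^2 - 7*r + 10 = (r - 5)*(r^2 + r - 2) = (r - 5)*(r + 2)*(r - 1)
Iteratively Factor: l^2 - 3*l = (l - 3)*(l)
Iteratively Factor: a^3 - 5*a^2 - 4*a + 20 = (a + 2)*(a^2 - 7*a + 10) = (a - 2)*(a + 2)*(a - 5)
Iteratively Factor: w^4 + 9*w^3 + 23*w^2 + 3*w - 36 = (w + 3)*(w^3 + 6*w^2 + 5*w - 12) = (w + 3)^2*(w^2 + 3*w - 4) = (w + 3)^2*(w + 4)*(w - 1)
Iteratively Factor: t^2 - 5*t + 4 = (t - 4)*(t - 1)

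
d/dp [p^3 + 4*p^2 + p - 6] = 3*p^2 + 8*p + 1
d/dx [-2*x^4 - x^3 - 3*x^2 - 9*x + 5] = -8*x^3 - 3*x^2 - 6*x - 9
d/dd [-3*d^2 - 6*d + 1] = -6*d - 6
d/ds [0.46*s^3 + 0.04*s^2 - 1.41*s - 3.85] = 1.38*s^2 + 0.08*s - 1.41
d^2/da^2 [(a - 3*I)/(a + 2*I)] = -10*I/(a + 2*I)^3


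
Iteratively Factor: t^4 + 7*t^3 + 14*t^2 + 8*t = (t)*(t^3 + 7*t^2 + 14*t + 8) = t*(t + 4)*(t^2 + 3*t + 2) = t*(t + 2)*(t + 4)*(t + 1)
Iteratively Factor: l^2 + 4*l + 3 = (l + 3)*(l + 1)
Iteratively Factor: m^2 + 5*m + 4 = (m + 4)*(m + 1)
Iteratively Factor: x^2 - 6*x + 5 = (x - 1)*(x - 5)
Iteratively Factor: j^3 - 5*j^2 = (j)*(j^2 - 5*j) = j*(j - 5)*(j)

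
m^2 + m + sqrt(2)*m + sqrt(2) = (m + 1)*(m + sqrt(2))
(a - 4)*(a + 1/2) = a^2 - 7*a/2 - 2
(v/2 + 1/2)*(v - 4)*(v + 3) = v^3/2 - 13*v/2 - 6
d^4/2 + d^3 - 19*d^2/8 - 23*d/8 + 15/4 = (d/2 + 1)*(d - 3/2)*(d - 1)*(d + 5/2)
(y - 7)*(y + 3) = y^2 - 4*y - 21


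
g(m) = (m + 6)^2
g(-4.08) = 3.69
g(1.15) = 51.12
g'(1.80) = 15.60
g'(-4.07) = 3.86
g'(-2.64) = 6.72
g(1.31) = 53.44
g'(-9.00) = -6.00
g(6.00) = 144.00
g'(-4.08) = 3.84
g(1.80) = 60.84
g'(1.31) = 14.62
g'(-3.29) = 5.42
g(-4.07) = 3.72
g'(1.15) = 14.30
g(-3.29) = 7.34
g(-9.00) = 9.00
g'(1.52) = 15.04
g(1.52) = 56.55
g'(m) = 2*m + 12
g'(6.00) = 24.00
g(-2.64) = 11.29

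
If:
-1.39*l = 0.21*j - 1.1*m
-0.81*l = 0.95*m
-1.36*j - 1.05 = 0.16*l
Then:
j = -0.78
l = 0.07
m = -0.06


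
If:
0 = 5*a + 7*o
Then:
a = -7*o/5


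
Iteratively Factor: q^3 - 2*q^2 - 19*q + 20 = (q - 5)*(q^2 + 3*q - 4) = (q - 5)*(q + 4)*(q - 1)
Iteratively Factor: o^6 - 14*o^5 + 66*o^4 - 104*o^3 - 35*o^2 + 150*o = (o - 2)*(o^5 - 12*o^4 + 42*o^3 - 20*o^2 - 75*o) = (o - 5)*(o - 2)*(o^4 - 7*o^3 + 7*o^2 + 15*o) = (o - 5)^2*(o - 2)*(o^3 - 2*o^2 - 3*o) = (o - 5)^2*(o - 2)*(o + 1)*(o^2 - 3*o) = o*(o - 5)^2*(o - 2)*(o + 1)*(o - 3)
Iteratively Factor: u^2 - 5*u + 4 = (u - 4)*(u - 1)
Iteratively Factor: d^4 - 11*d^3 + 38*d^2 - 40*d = (d - 2)*(d^3 - 9*d^2 + 20*d) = (d - 5)*(d - 2)*(d^2 - 4*d) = d*(d - 5)*(d - 2)*(d - 4)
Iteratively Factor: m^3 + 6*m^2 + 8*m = (m + 4)*(m^2 + 2*m) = m*(m + 4)*(m + 2)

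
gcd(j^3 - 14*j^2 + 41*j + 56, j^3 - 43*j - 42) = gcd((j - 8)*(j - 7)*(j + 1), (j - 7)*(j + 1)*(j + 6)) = j^2 - 6*j - 7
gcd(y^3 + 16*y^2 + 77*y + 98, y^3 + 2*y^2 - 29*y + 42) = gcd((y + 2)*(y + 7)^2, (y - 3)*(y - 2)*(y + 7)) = y + 7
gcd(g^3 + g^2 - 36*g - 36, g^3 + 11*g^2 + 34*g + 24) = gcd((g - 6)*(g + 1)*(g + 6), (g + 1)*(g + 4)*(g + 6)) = g^2 + 7*g + 6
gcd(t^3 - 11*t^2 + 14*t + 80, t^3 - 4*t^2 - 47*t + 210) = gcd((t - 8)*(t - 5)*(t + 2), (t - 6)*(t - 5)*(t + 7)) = t - 5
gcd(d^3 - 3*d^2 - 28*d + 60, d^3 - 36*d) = d - 6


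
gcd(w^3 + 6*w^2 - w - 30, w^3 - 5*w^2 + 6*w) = w - 2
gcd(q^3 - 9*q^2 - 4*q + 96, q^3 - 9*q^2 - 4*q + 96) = q^3 - 9*q^2 - 4*q + 96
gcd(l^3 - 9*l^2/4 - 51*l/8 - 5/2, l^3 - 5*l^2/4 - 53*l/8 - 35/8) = l + 5/4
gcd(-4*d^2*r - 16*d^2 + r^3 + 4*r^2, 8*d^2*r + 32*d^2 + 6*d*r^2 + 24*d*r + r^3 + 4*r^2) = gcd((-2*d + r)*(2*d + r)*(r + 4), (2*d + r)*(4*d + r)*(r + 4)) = 2*d*r + 8*d + r^2 + 4*r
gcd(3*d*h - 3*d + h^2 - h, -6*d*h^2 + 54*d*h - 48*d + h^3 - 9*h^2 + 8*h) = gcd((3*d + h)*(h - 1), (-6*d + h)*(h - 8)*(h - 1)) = h - 1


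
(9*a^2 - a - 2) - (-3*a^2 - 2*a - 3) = 12*a^2 + a + 1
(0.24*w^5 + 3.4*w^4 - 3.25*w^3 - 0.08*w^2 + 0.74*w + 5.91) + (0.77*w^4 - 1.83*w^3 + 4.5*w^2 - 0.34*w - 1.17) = 0.24*w^5 + 4.17*w^4 - 5.08*w^3 + 4.42*w^2 + 0.4*w + 4.74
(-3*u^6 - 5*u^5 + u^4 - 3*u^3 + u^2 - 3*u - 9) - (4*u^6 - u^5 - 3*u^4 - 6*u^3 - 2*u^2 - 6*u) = -7*u^6 - 4*u^5 + 4*u^4 + 3*u^3 + 3*u^2 + 3*u - 9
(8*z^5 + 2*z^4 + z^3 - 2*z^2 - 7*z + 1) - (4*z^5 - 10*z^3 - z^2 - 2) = 4*z^5 + 2*z^4 + 11*z^3 - z^2 - 7*z + 3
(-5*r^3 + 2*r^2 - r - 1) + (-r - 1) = -5*r^3 + 2*r^2 - 2*r - 2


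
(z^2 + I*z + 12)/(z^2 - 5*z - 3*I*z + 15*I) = (z + 4*I)/(z - 5)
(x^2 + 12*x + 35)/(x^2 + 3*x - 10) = (x + 7)/(x - 2)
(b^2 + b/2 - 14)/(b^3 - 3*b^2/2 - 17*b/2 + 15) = (2*b^2 + b - 28)/(2*b^3 - 3*b^2 - 17*b + 30)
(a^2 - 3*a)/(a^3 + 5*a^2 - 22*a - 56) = a*(a - 3)/(a^3 + 5*a^2 - 22*a - 56)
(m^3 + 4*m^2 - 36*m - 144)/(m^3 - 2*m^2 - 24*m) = (m + 6)/m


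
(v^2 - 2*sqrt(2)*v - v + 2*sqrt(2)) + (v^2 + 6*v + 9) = 2*v^2 - 2*sqrt(2)*v + 5*v + 2*sqrt(2) + 9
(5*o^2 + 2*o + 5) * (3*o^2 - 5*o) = 15*o^4 - 19*o^3 + 5*o^2 - 25*o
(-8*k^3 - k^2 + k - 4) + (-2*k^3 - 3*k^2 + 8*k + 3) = -10*k^3 - 4*k^2 + 9*k - 1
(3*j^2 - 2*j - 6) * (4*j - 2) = 12*j^3 - 14*j^2 - 20*j + 12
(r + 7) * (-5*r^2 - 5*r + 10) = -5*r^3 - 40*r^2 - 25*r + 70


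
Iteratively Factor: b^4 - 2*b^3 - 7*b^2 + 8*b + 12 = (b + 2)*(b^3 - 4*b^2 + b + 6) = (b - 2)*(b + 2)*(b^2 - 2*b - 3) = (b - 2)*(b + 1)*(b + 2)*(b - 3)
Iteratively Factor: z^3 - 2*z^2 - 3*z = (z + 1)*(z^2 - 3*z) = (z - 3)*(z + 1)*(z)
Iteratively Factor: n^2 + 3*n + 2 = (n + 1)*(n + 2)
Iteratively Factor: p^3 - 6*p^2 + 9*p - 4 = (p - 1)*(p^2 - 5*p + 4) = (p - 1)^2*(p - 4)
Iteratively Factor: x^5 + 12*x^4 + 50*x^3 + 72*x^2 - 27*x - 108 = (x + 3)*(x^4 + 9*x^3 + 23*x^2 + 3*x - 36) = (x + 3)^2*(x^3 + 6*x^2 + 5*x - 12) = (x + 3)^3*(x^2 + 3*x - 4) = (x - 1)*(x + 3)^3*(x + 4)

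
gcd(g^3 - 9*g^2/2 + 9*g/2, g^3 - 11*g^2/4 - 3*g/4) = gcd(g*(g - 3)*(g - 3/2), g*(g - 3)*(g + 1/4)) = g^2 - 3*g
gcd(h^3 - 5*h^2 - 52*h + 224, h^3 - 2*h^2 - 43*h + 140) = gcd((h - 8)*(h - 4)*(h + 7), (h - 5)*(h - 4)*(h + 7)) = h^2 + 3*h - 28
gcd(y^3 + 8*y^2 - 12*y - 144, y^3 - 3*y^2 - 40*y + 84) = y + 6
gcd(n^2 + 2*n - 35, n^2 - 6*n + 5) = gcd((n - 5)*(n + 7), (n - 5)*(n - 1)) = n - 5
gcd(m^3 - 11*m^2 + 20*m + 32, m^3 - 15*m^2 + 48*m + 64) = m^2 - 7*m - 8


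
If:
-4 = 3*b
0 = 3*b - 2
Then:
No Solution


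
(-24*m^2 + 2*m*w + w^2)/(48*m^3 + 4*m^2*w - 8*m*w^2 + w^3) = (6*m + w)/(-12*m^2 - 4*m*w + w^2)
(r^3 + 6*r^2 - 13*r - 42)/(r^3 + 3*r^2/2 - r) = 2*(r^2 + 4*r - 21)/(r*(2*r - 1))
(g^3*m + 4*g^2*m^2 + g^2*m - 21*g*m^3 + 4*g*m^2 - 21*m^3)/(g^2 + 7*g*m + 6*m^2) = m*(g^3 + 4*g^2*m + g^2 - 21*g*m^2 + 4*g*m - 21*m^2)/(g^2 + 7*g*m + 6*m^2)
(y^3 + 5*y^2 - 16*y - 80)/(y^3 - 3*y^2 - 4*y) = (y^2 + 9*y + 20)/(y*(y + 1))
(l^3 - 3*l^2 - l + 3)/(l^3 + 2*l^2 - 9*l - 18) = (l^2 - 1)/(l^2 + 5*l + 6)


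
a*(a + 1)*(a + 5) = a^3 + 6*a^2 + 5*a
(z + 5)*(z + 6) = z^2 + 11*z + 30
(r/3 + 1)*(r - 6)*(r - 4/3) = r^3/3 - 13*r^2/9 - 14*r/3 + 8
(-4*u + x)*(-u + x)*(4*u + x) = 16*u^3 - 16*u^2*x - u*x^2 + x^3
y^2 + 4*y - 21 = (y - 3)*(y + 7)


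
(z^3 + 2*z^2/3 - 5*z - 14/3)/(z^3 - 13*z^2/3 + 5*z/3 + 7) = (z + 2)/(z - 3)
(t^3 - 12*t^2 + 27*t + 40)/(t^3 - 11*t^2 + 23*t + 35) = (t - 8)/(t - 7)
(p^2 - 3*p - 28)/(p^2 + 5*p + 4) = (p - 7)/(p + 1)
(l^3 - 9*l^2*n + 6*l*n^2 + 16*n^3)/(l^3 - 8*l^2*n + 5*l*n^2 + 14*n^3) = (l - 8*n)/(l - 7*n)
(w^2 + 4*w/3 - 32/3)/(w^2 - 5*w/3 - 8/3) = (w + 4)/(w + 1)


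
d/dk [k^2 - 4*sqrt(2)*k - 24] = 2*k - 4*sqrt(2)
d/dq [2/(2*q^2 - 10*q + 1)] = 4*(5 - 2*q)/(2*q^2 - 10*q + 1)^2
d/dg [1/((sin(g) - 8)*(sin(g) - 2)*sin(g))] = (-3*cos(g) + 20/tan(g) - 16*cos(g)/sin(g)^2)/((sin(g) - 8)^2*(sin(g) - 2)^2)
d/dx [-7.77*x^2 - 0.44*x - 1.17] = -15.54*x - 0.44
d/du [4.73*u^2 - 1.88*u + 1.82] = 9.46*u - 1.88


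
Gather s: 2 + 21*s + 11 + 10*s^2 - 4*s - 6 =10*s^2 + 17*s + 7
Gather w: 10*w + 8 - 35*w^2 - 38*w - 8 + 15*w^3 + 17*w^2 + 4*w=15*w^3 - 18*w^2 - 24*w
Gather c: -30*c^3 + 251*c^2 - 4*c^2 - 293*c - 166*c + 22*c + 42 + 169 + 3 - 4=-30*c^3 + 247*c^2 - 437*c + 210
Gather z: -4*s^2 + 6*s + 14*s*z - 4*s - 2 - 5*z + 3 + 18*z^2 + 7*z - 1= -4*s^2 + 2*s + 18*z^2 + z*(14*s + 2)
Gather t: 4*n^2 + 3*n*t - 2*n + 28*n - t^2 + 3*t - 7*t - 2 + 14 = 4*n^2 + 26*n - t^2 + t*(3*n - 4) + 12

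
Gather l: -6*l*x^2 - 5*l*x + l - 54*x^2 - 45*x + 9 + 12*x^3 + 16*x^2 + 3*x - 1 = l*(-6*x^2 - 5*x + 1) + 12*x^3 - 38*x^2 - 42*x + 8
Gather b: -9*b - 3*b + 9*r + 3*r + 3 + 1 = -12*b + 12*r + 4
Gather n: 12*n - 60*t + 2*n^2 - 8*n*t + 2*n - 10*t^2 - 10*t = 2*n^2 + n*(14 - 8*t) - 10*t^2 - 70*t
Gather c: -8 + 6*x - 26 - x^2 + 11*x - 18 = -x^2 + 17*x - 52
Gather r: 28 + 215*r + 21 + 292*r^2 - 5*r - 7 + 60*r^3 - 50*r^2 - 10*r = 60*r^3 + 242*r^2 + 200*r + 42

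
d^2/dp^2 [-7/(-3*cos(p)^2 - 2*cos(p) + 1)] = 7*(-72*sin(p)^4 + 68*sin(p)^2 + 41*cos(p) - 9*cos(3*p) + 32)/(2*(cos(p) + 1)^3*(3*cos(p) - 1)^3)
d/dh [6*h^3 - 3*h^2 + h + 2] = 18*h^2 - 6*h + 1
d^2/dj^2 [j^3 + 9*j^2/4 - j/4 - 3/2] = 6*j + 9/2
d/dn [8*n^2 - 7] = 16*n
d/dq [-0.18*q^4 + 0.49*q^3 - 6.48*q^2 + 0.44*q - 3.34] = -0.72*q^3 + 1.47*q^2 - 12.96*q + 0.44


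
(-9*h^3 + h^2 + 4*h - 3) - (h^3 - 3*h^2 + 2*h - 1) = -10*h^3 + 4*h^2 + 2*h - 2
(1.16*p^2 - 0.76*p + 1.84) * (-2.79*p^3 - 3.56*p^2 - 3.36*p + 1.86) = -3.2364*p^5 - 2.0092*p^4 - 6.3256*p^3 - 1.8392*p^2 - 7.596*p + 3.4224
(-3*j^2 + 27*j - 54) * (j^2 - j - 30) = -3*j^4 + 30*j^3 + 9*j^2 - 756*j + 1620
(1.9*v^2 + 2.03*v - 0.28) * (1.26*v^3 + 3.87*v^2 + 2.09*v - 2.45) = 2.394*v^5 + 9.9108*v^4 + 11.4743*v^3 - 1.4959*v^2 - 5.5587*v + 0.686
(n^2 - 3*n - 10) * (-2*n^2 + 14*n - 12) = -2*n^4 + 20*n^3 - 34*n^2 - 104*n + 120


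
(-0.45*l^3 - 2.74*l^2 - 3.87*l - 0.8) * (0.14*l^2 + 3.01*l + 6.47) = -0.063*l^5 - 1.7381*l^4 - 11.7007*l^3 - 29.4885*l^2 - 27.4469*l - 5.176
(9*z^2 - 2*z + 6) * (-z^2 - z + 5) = -9*z^4 - 7*z^3 + 41*z^2 - 16*z + 30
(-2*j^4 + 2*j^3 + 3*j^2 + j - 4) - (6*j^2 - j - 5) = -2*j^4 + 2*j^3 - 3*j^2 + 2*j + 1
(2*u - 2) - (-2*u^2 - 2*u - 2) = 2*u^2 + 4*u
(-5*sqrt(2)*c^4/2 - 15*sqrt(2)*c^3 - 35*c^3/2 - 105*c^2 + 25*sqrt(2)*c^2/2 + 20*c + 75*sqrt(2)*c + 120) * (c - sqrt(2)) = -5*sqrt(2)*c^5/2 - 15*sqrt(2)*c^4 - 25*c^4/2 - 75*c^3 + 30*sqrt(2)*c^3 - 5*c^2 + 180*sqrt(2)*c^2 - 30*c - 20*sqrt(2)*c - 120*sqrt(2)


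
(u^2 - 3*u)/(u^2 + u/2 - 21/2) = 2*u/(2*u + 7)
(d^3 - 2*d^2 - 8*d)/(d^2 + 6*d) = (d^2 - 2*d - 8)/(d + 6)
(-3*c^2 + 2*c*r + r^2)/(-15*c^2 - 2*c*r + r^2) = (-c + r)/(-5*c + r)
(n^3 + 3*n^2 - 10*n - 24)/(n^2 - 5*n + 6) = (n^2 + 6*n + 8)/(n - 2)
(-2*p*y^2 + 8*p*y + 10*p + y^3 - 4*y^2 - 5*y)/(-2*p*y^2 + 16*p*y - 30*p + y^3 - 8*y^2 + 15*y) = (y + 1)/(y - 3)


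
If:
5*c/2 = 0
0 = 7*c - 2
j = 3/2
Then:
No Solution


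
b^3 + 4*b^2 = b^2*(b + 4)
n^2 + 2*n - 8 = (n - 2)*(n + 4)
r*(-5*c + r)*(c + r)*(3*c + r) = -15*c^3*r - 17*c^2*r^2 - c*r^3 + r^4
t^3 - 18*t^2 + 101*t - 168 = (t - 8)*(t - 7)*(t - 3)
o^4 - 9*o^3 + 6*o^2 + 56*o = o*(o - 7)*(o - 4)*(o + 2)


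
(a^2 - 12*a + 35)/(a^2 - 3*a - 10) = (a - 7)/(a + 2)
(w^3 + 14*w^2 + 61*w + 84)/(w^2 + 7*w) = w + 7 + 12/w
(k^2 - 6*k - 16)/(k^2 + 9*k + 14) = (k - 8)/(k + 7)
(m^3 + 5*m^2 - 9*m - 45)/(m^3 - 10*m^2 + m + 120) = (m^2 + 2*m - 15)/(m^2 - 13*m + 40)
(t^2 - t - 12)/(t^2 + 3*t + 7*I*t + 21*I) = (t - 4)/(t + 7*I)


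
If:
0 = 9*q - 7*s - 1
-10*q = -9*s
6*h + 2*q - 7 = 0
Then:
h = 59/66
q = 9/11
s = 10/11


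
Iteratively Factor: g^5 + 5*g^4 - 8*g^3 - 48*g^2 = (g)*(g^4 + 5*g^3 - 8*g^2 - 48*g) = g*(g - 3)*(g^3 + 8*g^2 + 16*g) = g*(g - 3)*(g + 4)*(g^2 + 4*g) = g^2*(g - 3)*(g + 4)*(g + 4)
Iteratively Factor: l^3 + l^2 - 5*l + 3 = (l - 1)*(l^2 + 2*l - 3) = (l - 1)^2*(l + 3)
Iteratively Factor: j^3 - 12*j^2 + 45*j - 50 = (j - 5)*(j^2 - 7*j + 10) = (j - 5)^2*(j - 2)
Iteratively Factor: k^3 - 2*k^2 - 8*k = (k + 2)*(k^2 - 4*k) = k*(k + 2)*(k - 4)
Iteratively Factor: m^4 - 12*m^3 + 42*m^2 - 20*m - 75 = (m - 3)*(m^3 - 9*m^2 + 15*m + 25) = (m - 5)*(m - 3)*(m^2 - 4*m - 5) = (m - 5)*(m - 3)*(m + 1)*(m - 5)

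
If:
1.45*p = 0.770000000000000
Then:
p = 0.53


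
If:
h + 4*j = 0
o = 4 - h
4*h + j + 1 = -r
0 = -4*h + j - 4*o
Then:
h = -64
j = 16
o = 68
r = 239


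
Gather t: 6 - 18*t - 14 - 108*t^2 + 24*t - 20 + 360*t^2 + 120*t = 252*t^2 + 126*t - 28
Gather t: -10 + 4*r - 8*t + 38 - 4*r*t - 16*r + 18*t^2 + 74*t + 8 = -12*r + 18*t^2 + t*(66 - 4*r) + 36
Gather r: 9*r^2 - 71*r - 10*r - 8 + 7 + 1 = 9*r^2 - 81*r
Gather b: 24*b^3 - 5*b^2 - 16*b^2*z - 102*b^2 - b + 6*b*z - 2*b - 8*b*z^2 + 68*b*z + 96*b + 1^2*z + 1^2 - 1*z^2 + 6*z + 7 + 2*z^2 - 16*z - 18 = 24*b^3 + b^2*(-16*z - 107) + b*(-8*z^2 + 74*z + 93) + z^2 - 9*z - 10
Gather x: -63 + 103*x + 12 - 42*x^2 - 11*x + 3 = -42*x^2 + 92*x - 48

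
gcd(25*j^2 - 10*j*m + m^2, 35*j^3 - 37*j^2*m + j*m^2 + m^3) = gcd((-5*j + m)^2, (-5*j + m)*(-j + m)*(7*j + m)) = 5*j - m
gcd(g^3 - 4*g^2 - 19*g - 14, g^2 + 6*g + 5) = g + 1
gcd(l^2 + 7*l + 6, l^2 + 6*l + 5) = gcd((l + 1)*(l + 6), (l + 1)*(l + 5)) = l + 1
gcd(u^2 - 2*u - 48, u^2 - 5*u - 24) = u - 8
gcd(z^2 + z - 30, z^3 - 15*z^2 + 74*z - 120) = z - 5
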